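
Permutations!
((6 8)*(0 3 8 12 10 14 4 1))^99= (14)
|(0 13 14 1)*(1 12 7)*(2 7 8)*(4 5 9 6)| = 8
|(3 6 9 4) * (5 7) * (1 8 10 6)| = 14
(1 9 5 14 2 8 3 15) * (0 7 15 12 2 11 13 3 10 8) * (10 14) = [7, 9, 0, 12, 4, 10, 6, 15, 14, 5, 8, 13, 2, 3, 11, 1] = (0 7 15 1 9 5 10 8 14 11 13 3 12 2)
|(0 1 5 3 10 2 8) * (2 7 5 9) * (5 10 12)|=30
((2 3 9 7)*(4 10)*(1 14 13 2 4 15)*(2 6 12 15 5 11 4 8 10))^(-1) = (1 15 12 6 13 14)(2 4 11 5 10 8 7 9 3)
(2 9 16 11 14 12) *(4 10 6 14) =(2 9 16 11 4 10 6 14 12) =[0, 1, 9, 3, 10, 5, 14, 7, 8, 16, 6, 4, 2, 13, 12, 15, 11]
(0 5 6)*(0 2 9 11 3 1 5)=(1 5 6 2 9 11 3)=[0, 5, 9, 1, 4, 6, 2, 7, 8, 11, 10, 3]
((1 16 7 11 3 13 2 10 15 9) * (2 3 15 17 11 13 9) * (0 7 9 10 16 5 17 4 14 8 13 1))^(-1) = (0 9 16 2 15 11 17 5 1 7)(3 13 8 14 4 10)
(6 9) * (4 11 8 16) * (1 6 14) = (1 6 9 14)(4 11 8 16) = [0, 6, 2, 3, 11, 5, 9, 7, 16, 14, 10, 8, 12, 13, 1, 15, 4]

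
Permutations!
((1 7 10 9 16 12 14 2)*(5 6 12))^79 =(1 2 14 12 6 5 16 9 10 7)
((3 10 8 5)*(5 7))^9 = ((3 10 8 7 5))^9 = (3 5 7 8 10)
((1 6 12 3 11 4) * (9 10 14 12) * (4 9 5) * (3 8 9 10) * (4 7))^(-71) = (1 4 7 5 6)(3 9 8 12 14 10 11)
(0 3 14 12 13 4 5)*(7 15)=(0 3 14 12 13 4 5)(7 15)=[3, 1, 2, 14, 5, 0, 6, 15, 8, 9, 10, 11, 13, 4, 12, 7]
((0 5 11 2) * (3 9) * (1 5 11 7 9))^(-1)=(0 2 11)(1 3 9 7 5)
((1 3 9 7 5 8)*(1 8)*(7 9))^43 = (9)(1 5 7 3)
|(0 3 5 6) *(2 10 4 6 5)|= |(0 3 2 10 4 6)|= 6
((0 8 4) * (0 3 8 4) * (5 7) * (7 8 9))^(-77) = (9)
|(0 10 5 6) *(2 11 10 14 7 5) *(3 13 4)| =|(0 14 7 5 6)(2 11 10)(3 13 4)| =15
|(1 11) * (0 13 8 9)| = 4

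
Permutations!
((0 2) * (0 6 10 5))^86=((0 2 6 10 5))^86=(0 2 6 10 5)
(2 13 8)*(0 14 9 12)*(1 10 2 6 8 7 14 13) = (0 13 7 14 9 12)(1 10 2)(6 8) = [13, 10, 1, 3, 4, 5, 8, 14, 6, 12, 2, 11, 0, 7, 9]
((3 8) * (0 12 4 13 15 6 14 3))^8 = ((0 12 4 13 15 6 14 3 8))^8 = (0 8 3 14 6 15 13 4 12)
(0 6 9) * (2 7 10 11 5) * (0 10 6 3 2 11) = (0 3 2 7 6 9 10)(5 11) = [3, 1, 7, 2, 4, 11, 9, 6, 8, 10, 0, 5]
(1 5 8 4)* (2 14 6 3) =(1 5 8 4)(2 14 6 3) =[0, 5, 14, 2, 1, 8, 3, 7, 4, 9, 10, 11, 12, 13, 6]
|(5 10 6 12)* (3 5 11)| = |(3 5 10 6 12 11)| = 6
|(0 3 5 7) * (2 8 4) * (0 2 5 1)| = 15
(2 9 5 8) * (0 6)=(0 6)(2 9 5 8)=[6, 1, 9, 3, 4, 8, 0, 7, 2, 5]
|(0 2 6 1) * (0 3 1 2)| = 2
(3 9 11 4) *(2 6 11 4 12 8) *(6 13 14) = (2 13 14 6 11 12 8)(3 9 4) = [0, 1, 13, 9, 3, 5, 11, 7, 2, 4, 10, 12, 8, 14, 6]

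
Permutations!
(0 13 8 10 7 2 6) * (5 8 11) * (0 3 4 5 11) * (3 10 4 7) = [13, 1, 6, 7, 5, 8, 10, 2, 4, 9, 3, 11, 12, 0] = (0 13)(2 6 10 3 7)(4 5 8)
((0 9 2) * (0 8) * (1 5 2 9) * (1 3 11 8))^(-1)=(0 8 11 3)(1 2 5)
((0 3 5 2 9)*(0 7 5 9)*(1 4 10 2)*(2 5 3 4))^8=((0 4 10 5 1 2)(3 9 7))^8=(0 10 1)(2 4 5)(3 7 9)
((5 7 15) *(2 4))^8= (5 15 7)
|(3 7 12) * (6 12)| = |(3 7 6 12)| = 4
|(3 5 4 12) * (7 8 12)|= 6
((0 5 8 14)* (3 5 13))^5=((0 13 3 5 8 14))^5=(0 14 8 5 3 13)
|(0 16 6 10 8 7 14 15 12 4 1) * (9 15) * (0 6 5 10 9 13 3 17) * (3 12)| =|(0 16 5 10 8 7 14 13 12 4 1 6 9 15 3 17)| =16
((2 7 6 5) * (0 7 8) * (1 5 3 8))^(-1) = (0 8 3 6 7)(1 2 5)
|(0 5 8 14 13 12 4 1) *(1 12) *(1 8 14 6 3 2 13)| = 20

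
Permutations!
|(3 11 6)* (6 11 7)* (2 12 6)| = |(2 12 6 3 7)| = 5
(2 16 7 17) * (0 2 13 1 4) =(0 2 16 7 17 13 1 4) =[2, 4, 16, 3, 0, 5, 6, 17, 8, 9, 10, 11, 12, 1, 14, 15, 7, 13]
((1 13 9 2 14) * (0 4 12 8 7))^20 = (14)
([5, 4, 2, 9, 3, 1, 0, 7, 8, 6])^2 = (0 1 3 6 5 4 9)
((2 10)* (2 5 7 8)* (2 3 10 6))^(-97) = (2 6)(3 7 10 8 5)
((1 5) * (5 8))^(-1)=(1 5 8)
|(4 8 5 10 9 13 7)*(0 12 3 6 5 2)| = |(0 12 3 6 5 10 9 13 7 4 8 2)| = 12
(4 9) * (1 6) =(1 6)(4 9) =[0, 6, 2, 3, 9, 5, 1, 7, 8, 4]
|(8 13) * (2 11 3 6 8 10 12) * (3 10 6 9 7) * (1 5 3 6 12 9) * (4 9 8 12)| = 30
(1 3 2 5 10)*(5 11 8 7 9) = (1 3 2 11 8 7 9 5 10) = [0, 3, 11, 2, 4, 10, 6, 9, 7, 5, 1, 8]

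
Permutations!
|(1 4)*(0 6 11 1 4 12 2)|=6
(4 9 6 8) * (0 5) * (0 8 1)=(0 5 8 4 9 6 1)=[5, 0, 2, 3, 9, 8, 1, 7, 4, 6]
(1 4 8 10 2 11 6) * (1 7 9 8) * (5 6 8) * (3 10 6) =[0, 4, 11, 10, 1, 3, 7, 9, 6, 5, 2, 8] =(1 4)(2 11 8 6 7 9 5 3 10)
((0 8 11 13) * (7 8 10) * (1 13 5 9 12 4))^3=(0 8 9 1 10 11 12 13 7 5 4)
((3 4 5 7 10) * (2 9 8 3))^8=((2 9 8 3 4 5 7 10))^8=(10)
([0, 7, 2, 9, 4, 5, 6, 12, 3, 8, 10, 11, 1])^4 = (1 7 12)(3 9 8)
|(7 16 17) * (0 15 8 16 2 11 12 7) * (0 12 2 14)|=8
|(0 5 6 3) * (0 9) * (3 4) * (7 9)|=|(0 5 6 4 3 7 9)|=7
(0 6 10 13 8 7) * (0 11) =(0 6 10 13 8 7 11) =[6, 1, 2, 3, 4, 5, 10, 11, 7, 9, 13, 0, 12, 8]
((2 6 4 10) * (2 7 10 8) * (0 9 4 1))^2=(10)(0 4 2 1 9 8 6)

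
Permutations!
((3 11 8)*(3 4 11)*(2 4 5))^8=((2 4 11 8 5))^8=(2 8 4 5 11)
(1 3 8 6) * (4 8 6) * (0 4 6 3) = [4, 0, 2, 3, 8, 5, 1, 7, 6] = (0 4 8 6 1)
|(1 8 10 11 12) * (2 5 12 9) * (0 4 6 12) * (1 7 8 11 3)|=13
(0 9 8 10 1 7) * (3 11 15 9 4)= (0 4 3 11 15 9 8 10 1 7)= [4, 7, 2, 11, 3, 5, 6, 0, 10, 8, 1, 15, 12, 13, 14, 9]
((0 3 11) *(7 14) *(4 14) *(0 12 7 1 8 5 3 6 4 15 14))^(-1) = (0 4 6)(1 14 15 7 12 11 3 5 8)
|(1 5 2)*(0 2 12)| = 5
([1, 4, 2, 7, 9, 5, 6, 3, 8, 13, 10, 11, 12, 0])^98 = [9, 13, 2, 3, 0, 5, 6, 7, 8, 1, 10, 11, 12, 4]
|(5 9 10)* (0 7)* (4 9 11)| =10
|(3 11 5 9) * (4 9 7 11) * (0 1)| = 6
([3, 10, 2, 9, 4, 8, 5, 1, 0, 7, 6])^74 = (0 9 1 6 8 3 7 10 5)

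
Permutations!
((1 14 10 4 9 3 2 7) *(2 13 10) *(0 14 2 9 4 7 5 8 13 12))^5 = (14)(1 10 8 2 7 13 5)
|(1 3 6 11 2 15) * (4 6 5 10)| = 9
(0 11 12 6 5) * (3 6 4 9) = [11, 1, 2, 6, 9, 0, 5, 7, 8, 3, 10, 12, 4] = (0 11 12 4 9 3 6 5)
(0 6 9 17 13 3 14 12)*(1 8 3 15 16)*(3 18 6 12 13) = (0 12)(1 8 18 6 9 17 3 14 13 15 16) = [12, 8, 2, 14, 4, 5, 9, 7, 18, 17, 10, 11, 0, 15, 13, 16, 1, 3, 6]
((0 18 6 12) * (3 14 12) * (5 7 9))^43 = (0 18 6 3 14 12)(5 7 9)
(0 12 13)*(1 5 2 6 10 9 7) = [12, 5, 6, 3, 4, 2, 10, 1, 8, 7, 9, 11, 13, 0] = (0 12 13)(1 5 2 6 10 9 7)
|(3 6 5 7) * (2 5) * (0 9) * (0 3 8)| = |(0 9 3 6 2 5 7 8)| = 8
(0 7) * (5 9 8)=(0 7)(5 9 8)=[7, 1, 2, 3, 4, 9, 6, 0, 5, 8]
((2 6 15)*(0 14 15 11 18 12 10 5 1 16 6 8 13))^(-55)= ((0 14 15 2 8 13)(1 16 6 11 18 12 10 5))^(-55)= (0 13 8 2 15 14)(1 16 6 11 18 12 10 5)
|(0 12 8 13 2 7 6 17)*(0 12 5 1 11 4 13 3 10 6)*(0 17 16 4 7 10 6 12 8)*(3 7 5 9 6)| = 9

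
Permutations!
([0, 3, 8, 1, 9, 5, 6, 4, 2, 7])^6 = [0, 1, 2, 3, 4, 5, 6, 7, 8, 9]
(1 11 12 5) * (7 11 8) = (1 8 7 11 12 5) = [0, 8, 2, 3, 4, 1, 6, 11, 7, 9, 10, 12, 5]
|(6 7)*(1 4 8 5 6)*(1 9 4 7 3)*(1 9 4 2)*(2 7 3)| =|(1 3 9 7 4 8 5 6 2)| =9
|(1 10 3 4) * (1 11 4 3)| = 2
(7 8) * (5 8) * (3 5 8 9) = (3 5 9)(7 8) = [0, 1, 2, 5, 4, 9, 6, 8, 7, 3]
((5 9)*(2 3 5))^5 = (2 3 5 9)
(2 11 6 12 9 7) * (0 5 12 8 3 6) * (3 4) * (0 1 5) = (1 5 12 9 7 2 11)(3 6 8 4) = [0, 5, 11, 6, 3, 12, 8, 2, 4, 7, 10, 1, 9]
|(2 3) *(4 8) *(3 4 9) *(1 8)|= 6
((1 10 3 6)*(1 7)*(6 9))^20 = ((1 10 3 9 6 7))^20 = (1 3 6)(7 10 9)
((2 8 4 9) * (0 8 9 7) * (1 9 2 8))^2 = ((0 1 9 8 4 7))^2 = (0 9 4)(1 8 7)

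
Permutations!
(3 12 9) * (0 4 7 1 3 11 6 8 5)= (0 4 7 1 3 12 9 11 6 8 5)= [4, 3, 2, 12, 7, 0, 8, 1, 5, 11, 10, 6, 9]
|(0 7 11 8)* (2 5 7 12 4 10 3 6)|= |(0 12 4 10 3 6 2 5 7 11 8)|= 11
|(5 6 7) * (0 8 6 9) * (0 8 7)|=6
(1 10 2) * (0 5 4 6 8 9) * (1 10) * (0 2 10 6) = (10)(0 5 4)(2 6 8 9) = [5, 1, 6, 3, 0, 4, 8, 7, 9, 2, 10]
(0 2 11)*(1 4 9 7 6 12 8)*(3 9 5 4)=[2, 3, 11, 9, 5, 4, 12, 6, 1, 7, 10, 0, 8]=(0 2 11)(1 3 9 7 6 12 8)(4 5)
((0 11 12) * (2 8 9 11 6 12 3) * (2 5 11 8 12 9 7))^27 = ((0 6 9 8 7 2 12)(3 5 11))^27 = (0 12 2 7 8 9 6)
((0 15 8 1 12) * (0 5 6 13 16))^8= ((0 15 8 1 12 5 6 13 16))^8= (0 16 13 6 5 12 1 8 15)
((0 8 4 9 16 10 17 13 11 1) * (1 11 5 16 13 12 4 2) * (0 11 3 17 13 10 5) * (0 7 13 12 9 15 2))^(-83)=(0 8)(1 4 9 11 15 10 3 2 12 17)(5 16)(7 13)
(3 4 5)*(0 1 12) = (0 1 12)(3 4 5) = [1, 12, 2, 4, 5, 3, 6, 7, 8, 9, 10, 11, 0]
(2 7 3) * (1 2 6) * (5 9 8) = (1 2 7 3 6)(5 9 8) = [0, 2, 7, 6, 4, 9, 1, 3, 5, 8]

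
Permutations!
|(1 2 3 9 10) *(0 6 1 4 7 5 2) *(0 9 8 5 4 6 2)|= 20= |(0 2 3 8 5)(1 9 10 6)(4 7)|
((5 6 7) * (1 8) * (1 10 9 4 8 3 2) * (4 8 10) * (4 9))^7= ((1 3 2)(4 10)(5 6 7)(8 9))^7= (1 3 2)(4 10)(5 6 7)(8 9)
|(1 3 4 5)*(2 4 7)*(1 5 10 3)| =5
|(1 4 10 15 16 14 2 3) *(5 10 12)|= 10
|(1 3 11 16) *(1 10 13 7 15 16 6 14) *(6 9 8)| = 35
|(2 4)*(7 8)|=2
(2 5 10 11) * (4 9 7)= [0, 1, 5, 3, 9, 10, 6, 4, 8, 7, 11, 2]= (2 5 10 11)(4 9 7)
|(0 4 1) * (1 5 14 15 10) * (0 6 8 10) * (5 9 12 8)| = 11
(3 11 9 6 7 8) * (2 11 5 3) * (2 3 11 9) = (2 9 6 7 8 3 5 11) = [0, 1, 9, 5, 4, 11, 7, 8, 3, 6, 10, 2]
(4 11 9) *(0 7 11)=(0 7 11 9 4)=[7, 1, 2, 3, 0, 5, 6, 11, 8, 4, 10, 9]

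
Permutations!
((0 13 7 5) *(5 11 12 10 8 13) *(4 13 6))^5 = (0 5)(4 10 7 6 12 13 8 11)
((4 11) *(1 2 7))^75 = (4 11)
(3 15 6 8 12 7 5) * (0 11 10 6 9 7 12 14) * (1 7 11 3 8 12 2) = (0 3 15 9 11 10 6 12 2 1 7 5 8 14) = [3, 7, 1, 15, 4, 8, 12, 5, 14, 11, 6, 10, 2, 13, 0, 9]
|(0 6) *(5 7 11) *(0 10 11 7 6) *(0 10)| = |(0 10 11 5 6)| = 5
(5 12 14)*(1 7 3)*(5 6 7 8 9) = (1 8 9 5 12 14 6 7 3) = [0, 8, 2, 1, 4, 12, 7, 3, 9, 5, 10, 11, 14, 13, 6]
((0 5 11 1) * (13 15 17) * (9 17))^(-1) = ((0 5 11 1)(9 17 13 15))^(-1) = (0 1 11 5)(9 15 13 17)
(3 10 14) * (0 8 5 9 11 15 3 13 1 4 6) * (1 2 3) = [8, 4, 3, 10, 6, 9, 0, 7, 5, 11, 14, 15, 12, 2, 13, 1] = (0 8 5 9 11 15 1 4 6)(2 3 10 14 13)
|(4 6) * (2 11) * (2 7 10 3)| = 10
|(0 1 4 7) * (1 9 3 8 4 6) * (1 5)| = |(0 9 3 8 4 7)(1 6 5)| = 6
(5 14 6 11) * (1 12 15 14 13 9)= (1 12 15 14 6 11 5 13 9)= [0, 12, 2, 3, 4, 13, 11, 7, 8, 1, 10, 5, 15, 9, 6, 14]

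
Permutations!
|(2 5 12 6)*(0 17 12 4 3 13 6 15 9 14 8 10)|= |(0 17 12 15 9 14 8 10)(2 5 4 3 13 6)|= 24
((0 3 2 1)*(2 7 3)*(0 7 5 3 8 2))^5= ((1 7 8 2)(3 5))^5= (1 7 8 2)(3 5)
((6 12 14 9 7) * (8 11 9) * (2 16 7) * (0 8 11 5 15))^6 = ((0 8 5 15)(2 16 7 6 12 14 11 9))^6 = (0 5)(2 11 12 7)(6 16 9 14)(8 15)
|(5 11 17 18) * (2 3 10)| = 12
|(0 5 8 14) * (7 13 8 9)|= 7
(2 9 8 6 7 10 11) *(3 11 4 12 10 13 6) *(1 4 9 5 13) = (1 4 12 10 9 8 3 11 2 5 13 6 7) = [0, 4, 5, 11, 12, 13, 7, 1, 3, 8, 9, 2, 10, 6]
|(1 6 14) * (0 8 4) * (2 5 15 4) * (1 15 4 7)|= |(0 8 2 5 4)(1 6 14 15 7)|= 5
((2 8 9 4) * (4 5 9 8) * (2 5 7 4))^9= ((4 5 9 7))^9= (4 5 9 7)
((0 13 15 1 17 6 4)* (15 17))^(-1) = (0 4 6 17 13)(1 15)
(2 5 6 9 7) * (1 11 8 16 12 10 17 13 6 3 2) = (1 11 8 16 12 10 17 13 6 9 7)(2 5 3) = [0, 11, 5, 2, 4, 3, 9, 1, 16, 7, 17, 8, 10, 6, 14, 15, 12, 13]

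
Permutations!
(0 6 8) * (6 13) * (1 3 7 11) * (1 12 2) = [13, 3, 1, 7, 4, 5, 8, 11, 0, 9, 10, 12, 2, 6] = (0 13 6 8)(1 3 7 11 12 2)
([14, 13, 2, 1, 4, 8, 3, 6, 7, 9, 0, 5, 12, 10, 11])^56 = (0 14 11 5 8 7 6 3 1 13 10)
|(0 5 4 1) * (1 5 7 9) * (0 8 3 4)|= |(0 7 9 1 8 3 4 5)|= 8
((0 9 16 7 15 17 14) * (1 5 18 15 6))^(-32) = (0 9 16 7 6 1 5 18 15 17 14)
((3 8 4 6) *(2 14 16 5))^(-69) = (2 5 16 14)(3 6 4 8)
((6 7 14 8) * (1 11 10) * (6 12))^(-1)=(1 10 11)(6 12 8 14 7)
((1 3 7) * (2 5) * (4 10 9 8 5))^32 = ((1 3 7)(2 4 10 9 8 5))^32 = (1 7 3)(2 10 8)(4 9 5)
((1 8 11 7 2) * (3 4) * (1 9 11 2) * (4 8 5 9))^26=(1 5 9 11 7)(2 3)(4 8)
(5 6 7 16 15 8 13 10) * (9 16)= [0, 1, 2, 3, 4, 6, 7, 9, 13, 16, 5, 11, 12, 10, 14, 8, 15]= (5 6 7 9 16 15 8 13 10)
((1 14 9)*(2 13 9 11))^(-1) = (1 9 13 2 11 14)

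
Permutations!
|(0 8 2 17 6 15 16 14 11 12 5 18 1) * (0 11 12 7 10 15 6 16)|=|(0 8 2 17 16 14 12 5 18 1 11 7 10 15)|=14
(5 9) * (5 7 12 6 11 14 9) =(6 11 14 9 7 12) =[0, 1, 2, 3, 4, 5, 11, 12, 8, 7, 10, 14, 6, 13, 9]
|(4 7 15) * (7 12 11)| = 5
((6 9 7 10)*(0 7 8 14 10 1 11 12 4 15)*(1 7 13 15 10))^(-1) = (0 15 13)(1 14 8 9 6 10 4 12 11)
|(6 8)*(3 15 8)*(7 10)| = 4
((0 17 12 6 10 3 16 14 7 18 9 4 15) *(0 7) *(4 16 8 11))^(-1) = ((0 17 12 6 10 3 8 11 4 15 7 18 9 16 14))^(-1) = (0 14 16 9 18 7 15 4 11 8 3 10 6 12 17)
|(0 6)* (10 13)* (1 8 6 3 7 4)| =14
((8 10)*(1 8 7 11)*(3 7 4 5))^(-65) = ((1 8 10 4 5 3 7 11))^(-65) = (1 11 7 3 5 4 10 8)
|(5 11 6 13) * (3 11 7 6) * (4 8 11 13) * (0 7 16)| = |(0 7 6 4 8 11 3 13 5 16)| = 10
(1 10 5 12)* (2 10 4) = (1 4 2 10 5 12) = [0, 4, 10, 3, 2, 12, 6, 7, 8, 9, 5, 11, 1]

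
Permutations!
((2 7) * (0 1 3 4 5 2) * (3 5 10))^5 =(3 10 4)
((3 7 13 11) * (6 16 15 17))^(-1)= (3 11 13 7)(6 17 15 16)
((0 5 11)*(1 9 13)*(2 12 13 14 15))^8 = (0 11 5)(1 9 14 15 2 12 13)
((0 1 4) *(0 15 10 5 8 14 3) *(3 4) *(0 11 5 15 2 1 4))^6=((0 4 2 1 3 11 5 8 14)(10 15))^6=(15)(0 5 1)(2 14 11)(3 4 8)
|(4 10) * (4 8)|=|(4 10 8)|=3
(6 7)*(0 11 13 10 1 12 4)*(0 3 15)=(0 11 13 10 1 12 4 3 15)(6 7)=[11, 12, 2, 15, 3, 5, 7, 6, 8, 9, 1, 13, 4, 10, 14, 0]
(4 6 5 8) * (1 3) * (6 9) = (1 3)(4 9 6 5 8) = [0, 3, 2, 1, 9, 8, 5, 7, 4, 6]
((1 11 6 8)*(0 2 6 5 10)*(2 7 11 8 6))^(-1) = ((0 7 11 5 10)(1 8))^(-1) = (0 10 5 11 7)(1 8)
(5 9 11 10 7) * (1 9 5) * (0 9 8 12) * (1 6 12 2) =(0 9 11 10 7 6 12)(1 8 2) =[9, 8, 1, 3, 4, 5, 12, 6, 2, 11, 7, 10, 0]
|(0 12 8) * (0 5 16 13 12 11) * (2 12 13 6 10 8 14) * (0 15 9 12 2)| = 30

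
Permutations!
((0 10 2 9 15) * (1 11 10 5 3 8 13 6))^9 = (0 2 1 8)(3 15 10 6)(5 9 11 13)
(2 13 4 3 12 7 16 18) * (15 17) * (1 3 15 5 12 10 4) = (1 3 10 4 15 17 5 12 7 16 18 2 13) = [0, 3, 13, 10, 15, 12, 6, 16, 8, 9, 4, 11, 7, 1, 14, 17, 18, 5, 2]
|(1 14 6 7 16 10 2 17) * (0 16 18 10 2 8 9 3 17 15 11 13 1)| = |(0 16 2 15 11 13 1 14 6 7 18 10 8 9 3 17)| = 16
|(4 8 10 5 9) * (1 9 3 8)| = |(1 9 4)(3 8 10 5)| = 12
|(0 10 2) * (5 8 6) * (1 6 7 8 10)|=6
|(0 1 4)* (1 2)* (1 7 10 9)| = |(0 2 7 10 9 1 4)| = 7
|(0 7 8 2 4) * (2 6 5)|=7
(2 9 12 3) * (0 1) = (0 1)(2 9 12 3) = [1, 0, 9, 2, 4, 5, 6, 7, 8, 12, 10, 11, 3]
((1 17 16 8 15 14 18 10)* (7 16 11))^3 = ((1 17 11 7 16 8 15 14 18 10))^3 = (1 7 15 10 11 8 18 17 16 14)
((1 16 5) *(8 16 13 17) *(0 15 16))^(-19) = (0 13 16 8 1 15 17 5)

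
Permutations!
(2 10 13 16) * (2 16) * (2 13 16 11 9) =(2 10 16 11 9) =[0, 1, 10, 3, 4, 5, 6, 7, 8, 2, 16, 9, 12, 13, 14, 15, 11]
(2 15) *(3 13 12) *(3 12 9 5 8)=[0, 1, 15, 13, 4, 8, 6, 7, 3, 5, 10, 11, 12, 9, 14, 2]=(2 15)(3 13 9 5 8)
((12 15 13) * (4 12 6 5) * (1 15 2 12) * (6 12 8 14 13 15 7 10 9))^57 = ((15)(1 7 10 9 6 5 4)(2 8 14 13 12))^57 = (15)(1 7 10 9 6 5 4)(2 14 12 8 13)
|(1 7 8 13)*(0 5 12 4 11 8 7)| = |(0 5 12 4 11 8 13 1)| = 8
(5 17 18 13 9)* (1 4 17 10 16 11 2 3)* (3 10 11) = (1 4 17 18 13 9 5 11 2 10 16 3) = [0, 4, 10, 1, 17, 11, 6, 7, 8, 5, 16, 2, 12, 9, 14, 15, 3, 18, 13]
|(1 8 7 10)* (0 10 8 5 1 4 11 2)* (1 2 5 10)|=14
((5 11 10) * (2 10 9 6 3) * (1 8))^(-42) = (11)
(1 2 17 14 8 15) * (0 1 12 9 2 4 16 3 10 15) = (0 1 4 16 3 10 15 12 9 2 17 14 8) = [1, 4, 17, 10, 16, 5, 6, 7, 0, 2, 15, 11, 9, 13, 8, 12, 3, 14]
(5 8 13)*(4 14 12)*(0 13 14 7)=[13, 1, 2, 3, 7, 8, 6, 0, 14, 9, 10, 11, 4, 5, 12]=(0 13 5 8 14 12 4 7)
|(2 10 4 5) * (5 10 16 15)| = 4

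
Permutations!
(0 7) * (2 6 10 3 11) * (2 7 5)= (0 5 2 6 10 3 11 7)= [5, 1, 6, 11, 4, 2, 10, 0, 8, 9, 3, 7]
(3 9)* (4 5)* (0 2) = [2, 1, 0, 9, 5, 4, 6, 7, 8, 3] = (0 2)(3 9)(4 5)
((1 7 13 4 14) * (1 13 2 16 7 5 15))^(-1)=(1 15 5)(2 7 16)(4 13 14)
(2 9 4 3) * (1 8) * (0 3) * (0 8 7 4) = (0 3 2 9)(1 7 4 8) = [3, 7, 9, 2, 8, 5, 6, 4, 1, 0]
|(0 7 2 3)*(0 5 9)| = 6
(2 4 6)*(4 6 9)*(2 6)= (4 9)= [0, 1, 2, 3, 9, 5, 6, 7, 8, 4]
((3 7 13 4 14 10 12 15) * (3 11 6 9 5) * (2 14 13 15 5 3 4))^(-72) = (15)(2 4 12 14 13 5 10)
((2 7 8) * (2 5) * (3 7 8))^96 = ((2 8 5)(3 7))^96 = (8)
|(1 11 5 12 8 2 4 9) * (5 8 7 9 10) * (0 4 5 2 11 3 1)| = |(0 4 10 2 5 12 7 9)(1 3)(8 11)| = 8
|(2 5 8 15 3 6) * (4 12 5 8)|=|(2 8 15 3 6)(4 12 5)|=15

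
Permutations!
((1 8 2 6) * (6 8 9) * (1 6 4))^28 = ((1 9 4)(2 8))^28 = (1 9 4)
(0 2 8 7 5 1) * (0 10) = (0 2 8 7 5 1 10) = [2, 10, 8, 3, 4, 1, 6, 5, 7, 9, 0]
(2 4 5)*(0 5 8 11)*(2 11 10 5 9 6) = (0 9 6 2 4 8 10 5 11) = [9, 1, 4, 3, 8, 11, 2, 7, 10, 6, 5, 0]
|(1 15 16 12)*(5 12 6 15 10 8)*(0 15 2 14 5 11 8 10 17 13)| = |(0 15 16 6 2 14 5 12 1 17 13)(8 11)| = 22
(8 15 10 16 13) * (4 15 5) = [0, 1, 2, 3, 15, 4, 6, 7, 5, 9, 16, 11, 12, 8, 14, 10, 13] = (4 15 10 16 13 8 5)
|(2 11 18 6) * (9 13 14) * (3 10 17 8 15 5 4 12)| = 24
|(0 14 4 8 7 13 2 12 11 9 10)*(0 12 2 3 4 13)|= 28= |(0 14 13 3 4 8 7)(9 10 12 11)|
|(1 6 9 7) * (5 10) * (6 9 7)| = 4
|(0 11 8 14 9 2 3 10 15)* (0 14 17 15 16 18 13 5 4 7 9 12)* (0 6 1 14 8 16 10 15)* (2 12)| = 18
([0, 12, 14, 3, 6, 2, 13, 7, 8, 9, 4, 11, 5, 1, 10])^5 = (1 10 12 4 5 6 2 13 14)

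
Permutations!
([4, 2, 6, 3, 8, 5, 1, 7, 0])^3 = (8)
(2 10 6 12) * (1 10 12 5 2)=(1 10 6 5 2 12)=[0, 10, 12, 3, 4, 2, 5, 7, 8, 9, 6, 11, 1]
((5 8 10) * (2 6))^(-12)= ((2 6)(5 8 10))^(-12)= (10)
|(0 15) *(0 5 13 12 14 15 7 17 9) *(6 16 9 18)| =|(0 7 17 18 6 16 9)(5 13 12 14 15)| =35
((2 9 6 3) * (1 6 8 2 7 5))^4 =((1 6 3 7 5)(2 9 8))^4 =(1 5 7 3 6)(2 9 8)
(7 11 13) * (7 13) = [0, 1, 2, 3, 4, 5, 6, 11, 8, 9, 10, 7, 12, 13] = (13)(7 11)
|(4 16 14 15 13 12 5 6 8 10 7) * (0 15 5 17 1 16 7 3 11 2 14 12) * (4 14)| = 60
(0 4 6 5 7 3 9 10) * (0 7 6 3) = [4, 1, 2, 9, 3, 6, 5, 0, 8, 10, 7] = (0 4 3 9 10 7)(5 6)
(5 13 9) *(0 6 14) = [6, 1, 2, 3, 4, 13, 14, 7, 8, 5, 10, 11, 12, 9, 0] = (0 6 14)(5 13 9)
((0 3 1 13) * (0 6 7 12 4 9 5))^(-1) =((0 3 1 13 6 7 12 4 9 5))^(-1) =(0 5 9 4 12 7 6 13 1 3)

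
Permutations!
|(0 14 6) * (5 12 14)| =|(0 5 12 14 6)| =5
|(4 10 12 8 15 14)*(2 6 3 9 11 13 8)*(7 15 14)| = 22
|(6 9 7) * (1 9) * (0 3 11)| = |(0 3 11)(1 9 7 6)| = 12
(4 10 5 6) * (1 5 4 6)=(1 5)(4 10)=[0, 5, 2, 3, 10, 1, 6, 7, 8, 9, 4]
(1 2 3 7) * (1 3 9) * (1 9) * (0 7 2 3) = (9)(0 7)(1 3 2) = [7, 3, 1, 2, 4, 5, 6, 0, 8, 9]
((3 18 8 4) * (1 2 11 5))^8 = (18)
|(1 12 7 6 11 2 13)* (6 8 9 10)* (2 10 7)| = |(1 12 2 13)(6 11 10)(7 8 9)| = 12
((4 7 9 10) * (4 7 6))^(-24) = (10)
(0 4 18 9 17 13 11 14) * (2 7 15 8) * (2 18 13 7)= (0 4 13 11 14)(7 15 8 18 9 17)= [4, 1, 2, 3, 13, 5, 6, 15, 18, 17, 10, 14, 12, 11, 0, 8, 16, 7, 9]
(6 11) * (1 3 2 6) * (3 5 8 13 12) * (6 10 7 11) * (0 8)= (0 8 13 12 3 2 10 7 11 1 5)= [8, 5, 10, 2, 4, 0, 6, 11, 13, 9, 7, 1, 3, 12]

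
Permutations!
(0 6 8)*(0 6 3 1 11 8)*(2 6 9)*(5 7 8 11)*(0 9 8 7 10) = [3, 5, 6, 1, 4, 10, 9, 7, 8, 2, 0, 11] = (11)(0 3 1 5 10)(2 6 9)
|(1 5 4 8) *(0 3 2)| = 12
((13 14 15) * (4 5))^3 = ((4 5)(13 14 15))^3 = (15)(4 5)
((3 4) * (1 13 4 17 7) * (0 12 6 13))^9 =((0 12 6 13 4 3 17 7 1))^9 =(17)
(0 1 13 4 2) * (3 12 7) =(0 1 13 4 2)(3 12 7) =[1, 13, 0, 12, 2, 5, 6, 3, 8, 9, 10, 11, 7, 4]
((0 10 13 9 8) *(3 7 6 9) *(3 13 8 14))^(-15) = ((0 10 8)(3 7 6 9 14))^(-15) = (14)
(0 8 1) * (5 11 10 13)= (0 8 1)(5 11 10 13)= [8, 0, 2, 3, 4, 11, 6, 7, 1, 9, 13, 10, 12, 5]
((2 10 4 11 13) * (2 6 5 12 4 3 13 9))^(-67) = ((2 10 3 13 6 5 12 4 11 9))^(-67) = (2 13 12 9 3 5 11 10 6 4)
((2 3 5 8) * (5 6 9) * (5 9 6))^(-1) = ((9)(2 3 5 8))^(-1) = (9)(2 8 5 3)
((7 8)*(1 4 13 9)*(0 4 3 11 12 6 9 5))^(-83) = ((0 4 13 5)(1 3 11 12 6 9)(7 8))^(-83) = (0 4 13 5)(1 3 11 12 6 9)(7 8)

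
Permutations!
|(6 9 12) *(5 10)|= 6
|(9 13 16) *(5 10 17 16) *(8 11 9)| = 8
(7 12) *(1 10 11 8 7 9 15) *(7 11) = [0, 10, 2, 3, 4, 5, 6, 12, 11, 15, 7, 8, 9, 13, 14, 1] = (1 10 7 12 9 15)(8 11)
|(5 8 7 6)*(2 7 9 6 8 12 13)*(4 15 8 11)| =11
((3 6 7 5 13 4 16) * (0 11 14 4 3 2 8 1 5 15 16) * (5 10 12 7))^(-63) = ((0 11 14 4)(1 10 12 7 15 16 2 8)(3 6 5 13))^(-63) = (0 11 14 4)(1 10 12 7 15 16 2 8)(3 6 5 13)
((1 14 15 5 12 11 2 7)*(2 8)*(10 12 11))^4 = (1 11)(2 15)(5 7)(8 14)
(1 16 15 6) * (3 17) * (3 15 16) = (1 3 17 15 6) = [0, 3, 2, 17, 4, 5, 1, 7, 8, 9, 10, 11, 12, 13, 14, 6, 16, 15]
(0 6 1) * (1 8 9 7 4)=[6, 0, 2, 3, 1, 5, 8, 4, 9, 7]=(0 6 8 9 7 4 1)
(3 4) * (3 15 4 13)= [0, 1, 2, 13, 15, 5, 6, 7, 8, 9, 10, 11, 12, 3, 14, 4]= (3 13)(4 15)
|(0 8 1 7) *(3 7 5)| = 6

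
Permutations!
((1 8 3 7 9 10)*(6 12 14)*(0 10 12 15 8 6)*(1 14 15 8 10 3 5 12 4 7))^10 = (15)(4 7 9)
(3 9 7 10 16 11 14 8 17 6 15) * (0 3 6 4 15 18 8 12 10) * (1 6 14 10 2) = (0 3 9 7)(1 6 18 8 17 4 15 14 12 2)(10 16 11) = [3, 6, 1, 9, 15, 5, 18, 0, 17, 7, 16, 10, 2, 13, 12, 14, 11, 4, 8]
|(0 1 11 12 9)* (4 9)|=|(0 1 11 12 4 9)|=6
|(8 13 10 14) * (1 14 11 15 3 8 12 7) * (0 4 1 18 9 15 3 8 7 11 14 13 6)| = 15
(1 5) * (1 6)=(1 5 6)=[0, 5, 2, 3, 4, 6, 1]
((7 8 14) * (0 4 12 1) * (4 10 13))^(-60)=((0 10 13 4 12 1)(7 8 14))^(-60)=(14)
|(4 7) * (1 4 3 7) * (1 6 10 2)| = |(1 4 6 10 2)(3 7)| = 10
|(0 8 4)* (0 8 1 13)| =6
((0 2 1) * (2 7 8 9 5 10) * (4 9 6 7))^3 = ((0 4 9 5 10 2 1)(6 7 8))^3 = (0 5 1 9 2 4 10)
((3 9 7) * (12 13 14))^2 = (3 7 9)(12 14 13)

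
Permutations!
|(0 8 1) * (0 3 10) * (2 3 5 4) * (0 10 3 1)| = |(10)(0 8)(1 5 4 2)| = 4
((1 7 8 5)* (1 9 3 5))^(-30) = ((1 7 8)(3 5 9))^(-30) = (9)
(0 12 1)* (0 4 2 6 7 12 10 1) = (0 10 1 4 2 6 7 12) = [10, 4, 6, 3, 2, 5, 7, 12, 8, 9, 1, 11, 0]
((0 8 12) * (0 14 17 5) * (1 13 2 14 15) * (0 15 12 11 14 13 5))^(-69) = ((0 8 11 14 17)(1 5 15)(2 13))^(-69) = (0 8 11 14 17)(2 13)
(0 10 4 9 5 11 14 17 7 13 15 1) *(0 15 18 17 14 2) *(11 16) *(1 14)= (0 10 4 9 5 16 11 2)(1 15 14)(7 13 18 17)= [10, 15, 0, 3, 9, 16, 6, 13, 8, 5, 4, 2, 12, 18, 1, 14, 11, 7, 17]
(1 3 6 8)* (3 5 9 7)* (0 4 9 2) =[4, 5, 0, 6, 9, 2, 8, 3, 1, 7] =(0 4 9 7 3 6 8 1 5 2)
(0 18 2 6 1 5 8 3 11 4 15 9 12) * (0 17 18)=(1 5 8 3 11 4 15 9 12 17 18 2 6)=[0, 5, 6, 11, 15, 8, 1, 7, 3, 12, 10, 4, 17, 13, 14, 9, 16, 18, 2]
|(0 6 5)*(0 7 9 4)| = |(0 6 5 7 9 4)| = 6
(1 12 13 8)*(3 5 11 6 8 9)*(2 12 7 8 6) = (1 7 8)(2 12 13 9 3 5 11) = [0, 7, 12, 5, 4, 11, 6, 8, 1, 3, 10, 2, 13, 9]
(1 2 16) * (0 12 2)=(0 12 2 16 1)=[12, 0, 16, 3, 4, 5, 6, 7, 8, 9, 10, 11, 2, 13, 14, 15, 1]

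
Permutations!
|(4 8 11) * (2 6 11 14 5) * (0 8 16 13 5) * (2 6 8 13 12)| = |(0 13 5 6 11 4 16 12 2 8 14)| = 11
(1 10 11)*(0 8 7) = [8, 10, 2, 3, 4, 5, 6, 0, 7, 9, 11, 1] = (0 8 7)(1 10 11)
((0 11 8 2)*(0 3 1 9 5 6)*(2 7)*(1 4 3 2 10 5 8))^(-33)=((0 11 1 9 8 7 10 5 6)(3 4))^(-33)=(0 9 10)(1 7 6)(3 4)(5 11 8)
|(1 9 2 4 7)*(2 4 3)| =4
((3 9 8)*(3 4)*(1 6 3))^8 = (1 3 8)(4 6 9)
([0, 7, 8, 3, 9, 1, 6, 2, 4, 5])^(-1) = (1 5 9 4 8 2 7)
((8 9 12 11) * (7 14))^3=((7 14)(8 9 12 11))^3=(7 14)(8 11 12 9)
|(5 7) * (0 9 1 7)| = |(0 9 1 7 5)| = 5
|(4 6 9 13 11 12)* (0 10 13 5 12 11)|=15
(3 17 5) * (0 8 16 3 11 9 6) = (0 8 16 3 17 5 11 9 6) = [8, 1, 2, 17, 4, 11, 0, 7, 16, 6, 10, 9, 12, 13, 14, 15, 3, 5]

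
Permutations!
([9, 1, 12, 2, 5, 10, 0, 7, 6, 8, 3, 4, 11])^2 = [8, 1, 11, 12, 10, 3, 9, 7, 0, 6, 2, 5, 4]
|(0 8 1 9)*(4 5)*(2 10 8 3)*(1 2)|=|(0 3 1 9)(2 10 8)(4 5)|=12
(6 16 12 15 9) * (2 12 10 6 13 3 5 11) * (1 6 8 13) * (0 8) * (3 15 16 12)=(0 8 13 15 9 1 6 12 16 10)(2 3 5 11)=[8, 6, 3, 5, 4, 11, 12, 7, 13, 1, 0, 2, 16, 15, 14, 9, 10]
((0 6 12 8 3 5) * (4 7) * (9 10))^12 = ((0 6 12 8 3 5)(4 7)(9 10))^12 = (12)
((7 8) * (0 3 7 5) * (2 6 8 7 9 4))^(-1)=(0 5 8 6 2 4 9 3)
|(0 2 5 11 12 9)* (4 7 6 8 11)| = 10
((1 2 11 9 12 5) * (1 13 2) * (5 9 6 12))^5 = (2 5 12 11 13 9 6)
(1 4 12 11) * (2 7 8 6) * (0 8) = (0 8 6 2 7)(1 4 12 11) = [8, 4, 7, 3, 12, 5, 2, 0, 6, 9, 10, 1, 11]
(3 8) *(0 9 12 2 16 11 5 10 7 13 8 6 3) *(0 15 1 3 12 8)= (0 9 8 15 1 3 6 12 2 16 11 5 10 7 13)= [9, 3, 16, 6, 4, 10, 12, 13, 15, 8, 7, 5, 2, 0, 14, 1, 11]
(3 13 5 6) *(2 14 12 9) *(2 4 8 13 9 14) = [0, 1, 2, 9, 8, 6, 3, 7, 13, 4, 10, 11, 14, 5, 12] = (3 9 4 8 13 5 6)(12 14)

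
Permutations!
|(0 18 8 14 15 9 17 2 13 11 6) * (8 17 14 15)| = |(0 18 17 2 13 11 6)(8 15 9 14)| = 28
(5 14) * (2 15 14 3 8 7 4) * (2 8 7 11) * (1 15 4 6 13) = (1 15 14 5 3 7 6 13)(2 4 8 11) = [0, 15, 4, 7, 8, 3, 13, 6, 11, 9, 10, 2, 12, 1, 5, 14]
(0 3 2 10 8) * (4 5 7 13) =(0 3 2 10 8)(4 5 7 13) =[3, 1, 10, 2, 5, 7, 6, 13, 0, 9, 8, 11, 12, 4]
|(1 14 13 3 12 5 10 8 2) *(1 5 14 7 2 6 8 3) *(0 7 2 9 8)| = 40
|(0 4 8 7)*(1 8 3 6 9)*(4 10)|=9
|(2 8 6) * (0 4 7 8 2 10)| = 6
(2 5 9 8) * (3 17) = (2 5 9 8)(3 17) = [0, 1, 5, 17, 4, 9, 6, 7, 2, 8, 10, 11, 12, 13, 14, 15, 16, 3]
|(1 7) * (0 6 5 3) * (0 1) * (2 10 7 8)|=|(0 6 5 3 1 8 2 10 7)|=9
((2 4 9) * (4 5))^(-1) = ((2 5 4 9))^(-1) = (2 9 4 5)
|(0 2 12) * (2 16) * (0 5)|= 5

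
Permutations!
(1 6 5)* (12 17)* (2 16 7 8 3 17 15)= (1 6 5)(2 16 7 8 3 17 12 15)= [0, 6, 16, 17, 4, 1, 5, 8, 3, 9, 10, 11, 15, 13, 14, 2, 7, 12]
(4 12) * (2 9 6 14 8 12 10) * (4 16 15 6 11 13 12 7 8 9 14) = [0, 1, 14, 3, 10, 5, 4, 8, 7, 11, 2, 13, 16, 12, 9, 6, 15] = (2 14 9 11 13 12 16 15 6 4 10)(7 8)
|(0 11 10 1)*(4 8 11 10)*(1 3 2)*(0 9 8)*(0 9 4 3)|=14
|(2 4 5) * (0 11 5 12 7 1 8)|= 9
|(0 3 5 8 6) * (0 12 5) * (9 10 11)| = |(0 3)(5 8 6 12)(9 10 11)| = 12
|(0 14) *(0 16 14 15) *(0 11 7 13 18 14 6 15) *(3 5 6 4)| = 11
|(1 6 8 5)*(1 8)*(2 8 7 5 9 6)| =10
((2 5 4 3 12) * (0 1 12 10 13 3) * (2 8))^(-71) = (0 4 5 2 8 12 1)(3 10 13)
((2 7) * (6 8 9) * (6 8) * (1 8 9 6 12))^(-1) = ((1 8 6 12)(2 7))^(-1) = (1 12 6 8)(2 7)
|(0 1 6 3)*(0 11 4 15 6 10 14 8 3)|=10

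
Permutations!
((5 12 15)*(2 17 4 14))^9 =((2 17 4 14)(5 12 15))^9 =(2 17 4 14)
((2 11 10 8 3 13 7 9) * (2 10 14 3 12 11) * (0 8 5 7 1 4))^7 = (0 1 3 11 8 4 13 14 12)(5 10 9 7)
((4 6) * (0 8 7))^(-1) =((0 8 7)(4 6))^(-1) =(0 7 8)(4 6)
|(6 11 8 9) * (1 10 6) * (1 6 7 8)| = 7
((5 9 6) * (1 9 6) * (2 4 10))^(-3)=((1 9)(2 4 10)(5 6))^(-3)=(10)(1 9)(5 6)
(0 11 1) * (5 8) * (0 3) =[11, 3, 2, 0, 4, 8, 6, 7, 5, 9, 10, 1] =(0 11 1 3)(5 8)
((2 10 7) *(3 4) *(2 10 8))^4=(10)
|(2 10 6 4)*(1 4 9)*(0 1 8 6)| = |(0 1 4 2 10)(6 9 8)| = 15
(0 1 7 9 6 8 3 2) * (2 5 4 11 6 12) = (0 1 7 9 12 2)(3 5 4 11 6 8) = [1, 7, 0, 5, 11, 4, 8, 9, 3, 12, 10, 6, 2]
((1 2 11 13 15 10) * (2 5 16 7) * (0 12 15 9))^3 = (0 10 16 11)(1 7 13 12)(2 9 15 5)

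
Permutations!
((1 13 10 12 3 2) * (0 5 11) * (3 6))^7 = ((0 5 11)(1 13 10 12 6 3 2))^7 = (13)(0 5 11)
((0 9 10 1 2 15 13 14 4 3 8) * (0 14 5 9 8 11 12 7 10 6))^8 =((0 8 14 4 3 11 12 7 10 1 2 15 13 5 9 6))^8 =(0 10)(1 8)(2 14)(3 13)(4 15)(5 11)(6 7)(9 12)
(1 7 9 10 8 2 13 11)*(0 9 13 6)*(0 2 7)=(0 9 10 8 7 13 11 1)(2 6)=[9, 0, 6, 3, 4, 5, 2, 13, 7, 10, 8, 1, 12, 11]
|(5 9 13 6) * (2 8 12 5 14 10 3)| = 10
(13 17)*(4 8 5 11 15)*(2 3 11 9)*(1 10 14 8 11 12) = (1 10 14 8 5 9 2 3 12)(4 11 15)(13 17) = [0, 10, 3, 12, 11, 9, 6, 7, 5, 2, 14, 15, 1, 17, 8, 4, 16, 13]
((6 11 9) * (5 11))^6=(5 9)(6 11)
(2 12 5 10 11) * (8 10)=(2 12 5 8 10 11)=[0, 1, 12, 3, 4, 8, 6, 7, 10, 9, 11, 2, 5]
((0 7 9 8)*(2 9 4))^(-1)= ((0 7 4 2 9 8))^(-1)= (0 8 9 2 4 7)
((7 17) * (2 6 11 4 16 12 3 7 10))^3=((2 6 11 4 16 12 3 7 17 10))^3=(2 4 3 10 11 12 17 6 16 7)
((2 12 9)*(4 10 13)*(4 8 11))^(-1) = (2 9 12)(4 11 8 13 10)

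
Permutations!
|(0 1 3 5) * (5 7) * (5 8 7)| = 4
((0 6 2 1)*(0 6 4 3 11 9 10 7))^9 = (0 3 9 7 4 11 10)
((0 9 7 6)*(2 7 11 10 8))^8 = ((0 9 11 10 8 2 7 6))^8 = (11)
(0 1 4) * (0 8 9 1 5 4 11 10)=[5, 11, 2, 3, 8, 4, 6, 7, 9, 1, 0, 10]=(0 5 4 8 9 1 11 10)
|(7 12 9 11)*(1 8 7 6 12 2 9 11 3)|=6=|(1 8 7 2 9 3)(6 12 11)|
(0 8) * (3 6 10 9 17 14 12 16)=(0 8)(3 6 10 9 17 14 12 16)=[8, 1, 2, 6, 4, 5, 10, 7, 0, 17, 9, 11, 16, 13, 12, 15, 3, 14]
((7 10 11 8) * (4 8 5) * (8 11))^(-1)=(4 5 11)(7 8 10)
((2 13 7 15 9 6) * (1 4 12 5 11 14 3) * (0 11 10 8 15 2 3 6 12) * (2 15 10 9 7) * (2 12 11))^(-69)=((0 2 13 12 5 9 11 14 6 3 1 4)(7 15)(8 10))^(-69)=(0 12 11 3)(1 2 5 14)(4 13 9 6)(7 15)(8 10)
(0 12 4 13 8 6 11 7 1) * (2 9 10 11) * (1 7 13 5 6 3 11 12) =(0 1)(2 9 10 12 4 5 6)(3 11 13 8) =[1, 0, 9, 11, 5, 6, 2, 7, 3, 10, 12, 13, 4, 8]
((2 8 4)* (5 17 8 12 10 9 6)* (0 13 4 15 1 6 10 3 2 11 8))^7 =(0 6 8 13 5 15 4 17 1 11)(2 12 3)(9 10)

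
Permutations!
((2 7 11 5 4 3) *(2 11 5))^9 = ((2 7 5 4 3 11))^9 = (2 4)(3 7)(5 11)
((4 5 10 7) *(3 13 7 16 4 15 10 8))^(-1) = ((3 13 7 15 10 16 4 5 8))^(-1) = (3 8 5 4 16 10 15 7 13)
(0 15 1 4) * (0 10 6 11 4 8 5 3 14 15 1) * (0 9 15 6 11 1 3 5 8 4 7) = [3, 4, 2, 14, 10, 5, 1, 0, 8, 15, 11, 7, 12, 13, 6, 9] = (0 3 14 6 1 4 10 11 7)(9 15)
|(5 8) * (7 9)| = |(5 8)(7 9)| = 2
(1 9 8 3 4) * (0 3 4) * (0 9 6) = [3, 6, 2, 9, 1, 5, 0, 7, 4, 8] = (0 3 9 8 4 1 6)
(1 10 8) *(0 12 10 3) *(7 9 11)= (0 12 10 8 1 3)(7 9 11)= [12, 3, 2, 0, 4, 5, 6, 9, 1, 11, 8, 7, 10]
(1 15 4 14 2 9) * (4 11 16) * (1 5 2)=(1 15 11 16 4 14)(2 9 5)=[0, 15, 9, 3, 14, 2, 6, 7, 8, 5, 10, 16, 12, 13, 1, 11, 4]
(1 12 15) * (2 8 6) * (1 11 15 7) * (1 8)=(1 12 7 8 6 2)(11 15)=[0, 12, 1, 3, 4, 5, 2, 8, 6, 9, 10, 15, 7, 13, 14, 11]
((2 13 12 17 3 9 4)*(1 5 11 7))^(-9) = ((1 5 11 7)(2 13 12 17 3 9 4))^(-9) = (1 7 11 5)(2 9 17 13 4 3 12)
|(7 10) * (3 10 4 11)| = 5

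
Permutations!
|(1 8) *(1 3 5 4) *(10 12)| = |(1 8 3 5 4)(10 12)| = 10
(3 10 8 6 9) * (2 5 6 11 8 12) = (2 5 6 9 3 10 12)(8 11) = [0, 1, 5, 10, 4, 6, 9, 7, 11, 3, 12, 8, 2]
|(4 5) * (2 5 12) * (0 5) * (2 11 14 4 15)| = 4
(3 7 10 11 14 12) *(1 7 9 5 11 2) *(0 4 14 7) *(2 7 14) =(0 4 2 1)(3 9 5 11 14 12)(7 10) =[4, 0, 1, 9, 2, 11, 6, 10, 8, 5, 7, 14, 3, 13, 12]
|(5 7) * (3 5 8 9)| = 5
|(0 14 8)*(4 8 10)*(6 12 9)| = |(0 14 10 4 8)(6 12 9)| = 15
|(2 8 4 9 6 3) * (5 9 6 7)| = |(2 8 4 6 3)(5 9 7)| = 15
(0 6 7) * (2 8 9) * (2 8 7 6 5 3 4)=(0 5 3 4 2 7)(8 9)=[5, 1, 7, 4, 2, 3, 6, 0, 9, 8]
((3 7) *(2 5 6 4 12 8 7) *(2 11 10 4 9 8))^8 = (2 10 7 6 12 11 8 5 4 3 9)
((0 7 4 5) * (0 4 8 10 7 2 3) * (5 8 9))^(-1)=((0 2 3)(4 8 10 7 9 5))^(-1)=(0 3 2)(4 5 9 7 10 8)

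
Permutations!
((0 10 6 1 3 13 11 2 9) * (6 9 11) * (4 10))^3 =((0 4 10 9)(1 3 13 6)(2 11))^3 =(0 9 10 4)(1 6 13 3)(2 11)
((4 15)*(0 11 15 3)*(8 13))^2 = ((0 11 15 4 3)(8 13))^2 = (0 15 3 11 4)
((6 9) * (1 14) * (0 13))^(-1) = (0 13)(1 14)(6 9)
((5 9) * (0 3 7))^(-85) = (0 7 3)(5 9)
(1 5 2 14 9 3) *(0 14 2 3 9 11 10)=(0 14 11 10)(1 5 3)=[14, 5, 2, 1, 4, 3, 6, 7, 8, 9, 0, 10, 12, 13, 11]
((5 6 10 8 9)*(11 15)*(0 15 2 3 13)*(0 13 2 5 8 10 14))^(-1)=(0 14 6 5 11 15)(2 3)(8 9)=((0 15 11 5 6 14)(2 3)(8 9))^(-1)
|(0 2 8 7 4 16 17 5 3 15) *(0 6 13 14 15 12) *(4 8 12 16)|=|(0 2 12)(3 16 17 5)(6 13 14 15)(7 8)|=12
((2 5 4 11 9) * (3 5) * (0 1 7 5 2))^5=(0 11 5 1 9 4 7)(2 3)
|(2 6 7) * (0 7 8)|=|(0 7 2 6 8)|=5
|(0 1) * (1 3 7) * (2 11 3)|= |(0 2 11 3 7 1)|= 6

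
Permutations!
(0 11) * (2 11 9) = (0 9 2 11) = [9, 1, 11, 3, 4, 5, 6, 7, 8, 2, 10, 0]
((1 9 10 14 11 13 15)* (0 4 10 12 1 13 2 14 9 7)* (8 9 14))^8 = ((0 4 10 14 11 2 8 9 12 1 7)(13 15))^8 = (15)(0 12 2 10 7 9 11 4 1 8 14)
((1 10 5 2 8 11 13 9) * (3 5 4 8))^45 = (1 8 9 4 13 10 11)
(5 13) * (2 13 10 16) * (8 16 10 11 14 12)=[0, 1, 13, 3, 4, 11, 6, 7, 16, 9, 10, 14, 8, 5, 12, 15, 2]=(2 13 5 11 14 12 8 16)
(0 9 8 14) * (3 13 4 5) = [9, 1, 2, 13, 5, 3, 6, 7, 14, 8, 10, 11, 12, 4, 0] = (0 9 8 14)(3 13 4 5)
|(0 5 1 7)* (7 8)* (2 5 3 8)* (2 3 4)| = |(0 4 2 5 1 3 8 7)| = 8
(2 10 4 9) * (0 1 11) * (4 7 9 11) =(0 1 4 11)(2 10 7 9) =[1, 4, 10, 3, 11, 5, 6, 9, 8, 2, 7, 0]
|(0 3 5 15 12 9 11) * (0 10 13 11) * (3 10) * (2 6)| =|(0 10 13 11 3 5 15 12 9)(2 6)| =18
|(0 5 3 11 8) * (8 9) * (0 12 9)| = 12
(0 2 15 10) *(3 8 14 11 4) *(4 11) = (0 2 15 10)(3 8 14 4) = [2, 1, 15, 8, 3, 5, 6, 7, 14, 9, 0, 11, 12, 13, 4, 10]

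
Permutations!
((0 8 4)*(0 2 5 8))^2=(2 8)(4 5)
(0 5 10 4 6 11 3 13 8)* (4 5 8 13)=(13)(0 8)(3 4 6 11)(5 10)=[8, 1, 2, 4, 6, 10, 11, 7, 0, 9, 5, 3, 12, 13]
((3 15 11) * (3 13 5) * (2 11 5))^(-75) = ((2 11 13)(3 15 5))^(-75) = (15)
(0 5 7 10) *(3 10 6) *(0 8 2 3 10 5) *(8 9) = [0, 1, 3, 5, 4, 7, 10, 6, 2, 8, 9] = (2 3 5 7 6 10 9 8)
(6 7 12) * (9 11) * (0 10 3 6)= (0 10 3 6 7 12)(9 11)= [10, 1, 2, 6, 4, 5, 7, 12, 8, 11, 3, 9, 0]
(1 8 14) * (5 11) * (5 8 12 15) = [0, 12, 2, 3, 4, 11, 6, 7, 14, 9, 10, 8, 15, 13, 1, 5] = (1 12 15 5 11 8 14)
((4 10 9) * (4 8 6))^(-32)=((4 10 9 8 6))^(-32)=(4 8 10 6 9)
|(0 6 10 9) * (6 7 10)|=4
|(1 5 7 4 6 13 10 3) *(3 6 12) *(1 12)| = |(1 5 7 4)(3 12)(6 13 10)| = 12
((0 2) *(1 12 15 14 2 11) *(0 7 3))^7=((0 11 1 12 15 14 2 7 3))^7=(0 7 14 12 11 3 2 15 1)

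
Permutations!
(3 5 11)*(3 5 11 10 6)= (3 11 5 10 6)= [0, 1, 2, 11, 4, 10, 3, 7, 8, 9, 6, 5]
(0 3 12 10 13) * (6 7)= (0 3 12 10 13)(6 7)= [3, 1, 2, 12, 4, 5, 7, 6, 8, 9, 13, 11, 10, 0]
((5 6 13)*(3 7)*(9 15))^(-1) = (3 7)(5 13 6)(9 15)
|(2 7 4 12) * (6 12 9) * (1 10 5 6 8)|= |(1 10 5 6 12 2 7 4 9 8)|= 10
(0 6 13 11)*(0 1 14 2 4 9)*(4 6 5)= (0 5 4 9)(1 14 2 6 13 11)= [5, 14, 6, 3, 9, 4, 13, 7, 8, 0, 10, 1, 12, 11, 2]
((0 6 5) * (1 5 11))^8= (0 1 6 5 11)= ((0 6 11 1 5))^8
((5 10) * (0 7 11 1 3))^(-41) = ((0 7 11 1 3)(5 10))^(-41) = (0 3 1 11 7)(5 10)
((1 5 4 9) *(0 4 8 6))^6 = ((0 4 9 1 5 8 6))^6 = (0 6 8 5 1 9 4)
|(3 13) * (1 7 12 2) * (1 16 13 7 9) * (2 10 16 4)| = 6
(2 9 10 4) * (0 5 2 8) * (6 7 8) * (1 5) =(0 1 5 2 9 10 4 6 7 8) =[1, 5, 9, 3, 6, 2, 7, 8, 0, 10, 4]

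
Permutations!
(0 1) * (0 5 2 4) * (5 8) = (0 1 8 5 2 4) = [1, 8, 4, 3, 0, 2, 6, 7, 5]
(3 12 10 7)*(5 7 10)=[0, 1, 2, 12, 4, 7, 6, 3, 8, 9, 10, 11, 5]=(3 12 5 7)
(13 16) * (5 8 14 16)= (5 8 14 16 13)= [0, 1, 2, 3, 4, 8, 6, 7, 14, 9, 10, 11, 12, 5, 16, 15, 13]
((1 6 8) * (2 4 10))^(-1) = ((1 6 8)(2 4 10))^(-1) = (1 8 6)(2 10 4)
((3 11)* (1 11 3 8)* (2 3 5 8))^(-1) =(1 8 5 3 2 11)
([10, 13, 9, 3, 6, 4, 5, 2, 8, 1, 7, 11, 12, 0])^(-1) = (0 13 1 9 2 7 10)(4 5 6)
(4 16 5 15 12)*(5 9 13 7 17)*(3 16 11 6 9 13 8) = (3 16 13 7 17 5 15 12 4 11 6 9 8) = [0, 1, 2, 16, 11, 15, 9, 17, 3, 8, 10, 6, 4, 7, 14, 12, 13, 5]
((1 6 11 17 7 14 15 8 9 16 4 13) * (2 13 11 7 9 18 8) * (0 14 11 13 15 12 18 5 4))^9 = ((0 14 12 18 8 5 4 13 1 6 7 11 17 9 16)(2 15))^9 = (0 6 18 17 4)(1 12 11 5 16)(2 15)(7 8 9 13 14)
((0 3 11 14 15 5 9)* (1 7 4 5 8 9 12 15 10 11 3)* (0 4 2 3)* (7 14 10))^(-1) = ((0 1 14 7 2 3)(4 5 12 15 8 9)(10 11))^(-1) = (0 3 2 7 14 1)(4 9 8 15 12 5)(10 11)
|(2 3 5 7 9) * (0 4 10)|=15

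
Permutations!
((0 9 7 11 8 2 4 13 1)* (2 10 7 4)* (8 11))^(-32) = (0 13 9 1 4)(7 8 10)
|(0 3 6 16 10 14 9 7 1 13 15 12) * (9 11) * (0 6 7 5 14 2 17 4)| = 52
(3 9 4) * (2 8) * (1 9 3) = (1 9 4)(2 8) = [0, 9, 8, 3, 1, 5, 6, 7, 2, 4]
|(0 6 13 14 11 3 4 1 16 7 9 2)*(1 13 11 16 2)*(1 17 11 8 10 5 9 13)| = |(0 6 8 10 5 9 17 11 3 4 1 2)(7 13 14 16)| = 12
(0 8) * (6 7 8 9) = (0 9 6 7 8) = [9, 1, 2, 3, 4, 5, 7, 8, 0, 6]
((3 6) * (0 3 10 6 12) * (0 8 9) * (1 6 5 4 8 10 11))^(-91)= (0 4 12 9 5 3 8 10)(1 11 6)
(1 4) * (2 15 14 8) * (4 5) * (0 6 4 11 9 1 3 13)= (0 6 4 3 13)(1 5 11 9)(2 15 14 8)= [6, 5, 15, 13, 3, 11, 4, 7, 2, 1, 10, 9, 12, 0, 8, 14]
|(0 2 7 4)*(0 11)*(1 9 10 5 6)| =|(0 2 7 4 11)(1 9 10 5 6)| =5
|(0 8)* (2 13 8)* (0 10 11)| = 6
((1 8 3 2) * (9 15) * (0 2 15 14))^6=((0 2 1 8 3 15 9 14))^6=(0 9 3 1)(2 14 15 8)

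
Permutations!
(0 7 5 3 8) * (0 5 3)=(0 7 3 8 5)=[7, 1, 2, 8, 4, 0, 6, 3, 5]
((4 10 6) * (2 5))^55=((2 5)(4 10 6))^55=(2 5)(4 10 6)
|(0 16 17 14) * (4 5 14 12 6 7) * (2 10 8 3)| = 36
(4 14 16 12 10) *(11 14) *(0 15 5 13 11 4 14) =(0 15 5 13 11)(10 14 16 12) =[15, 1, 2, 3, 4, 13, 6, 7, 8, 9, 14, 0, 10, 11, 16, 5, 12]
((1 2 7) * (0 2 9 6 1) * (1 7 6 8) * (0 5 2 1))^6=(0 9)(1 8)(2 7)(5 6)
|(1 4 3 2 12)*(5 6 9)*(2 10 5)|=|(1 4 3 10 5 6 9 2 12)|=9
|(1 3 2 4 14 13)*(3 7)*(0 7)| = 8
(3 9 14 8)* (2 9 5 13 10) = (2 9 14 8 3 5 13 10) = [0, 1, 9, 5, 4, 13, 6, 7, 3, 14, 2, 11, 12, 10, 8]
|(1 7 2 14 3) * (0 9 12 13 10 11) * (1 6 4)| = |(0 9 12 13 10 11)(1 7 2 14 3 6 4)| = 42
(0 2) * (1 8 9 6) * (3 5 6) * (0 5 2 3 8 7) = (0 3 2 5 6 1 7)(8 9) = [3, 7, 5, 2, 4, 6, 1, 0, 9, 8]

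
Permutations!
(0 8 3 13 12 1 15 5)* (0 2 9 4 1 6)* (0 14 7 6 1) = (0 8 3 13 12 1 15 5 2 9 4)(6 14 7) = [8, 15, 9, 13, 0, 2, 14, 6, 3, 4, 10, 11, 1, 12, 7, 5]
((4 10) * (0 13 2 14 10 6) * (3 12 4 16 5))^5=((0 13 2 14 10 16 5 3 12 4 6))^5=(0 16 6 10 4 14 12 2 3 13 5)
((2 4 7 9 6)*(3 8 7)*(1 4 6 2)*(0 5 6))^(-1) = (0 2 9 7 8 3 4 1 6 5)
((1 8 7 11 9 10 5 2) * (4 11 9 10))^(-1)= (1 2 5 10 11 4 9 7 8)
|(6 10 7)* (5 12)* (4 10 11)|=10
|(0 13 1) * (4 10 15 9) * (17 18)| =12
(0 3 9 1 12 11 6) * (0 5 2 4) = (0 3 9 1 12 11 6 5 2 4) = [3, 12, 4, 9, 0, 2, 5, 7, 8, 1, 10, 6, 11]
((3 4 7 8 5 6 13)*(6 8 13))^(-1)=((3 4 7 13)(5 8))^(-1)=(3 13 7 4)(5 8)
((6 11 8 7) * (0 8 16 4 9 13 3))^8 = (0 13 4 11 7)(3 9 16 6 8)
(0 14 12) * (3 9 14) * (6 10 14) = (0 3 9 6 10 14 12) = [3, 1, 2, 9, 4, 5, 10, 7, 8, 6, 14, 11, 0, 13, 12]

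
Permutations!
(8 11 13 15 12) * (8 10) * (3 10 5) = (3 10 8 11 13 15 12 5) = [0, 1, 2, 10, 4, 3, 6, 7, 11, 9, 8, 13, 5, 15, 14, 12]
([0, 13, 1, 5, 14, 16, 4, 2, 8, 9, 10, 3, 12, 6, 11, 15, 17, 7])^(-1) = [0, 2, 7, 11, 6, 3, 13, 17, 8, 9, 10, 14, 12, 1, 4, 15, 5, 16]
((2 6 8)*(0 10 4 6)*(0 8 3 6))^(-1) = ((0 10 4)(2 8)(3 6))^(-1) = (0 4 10)(2 8)(3 6)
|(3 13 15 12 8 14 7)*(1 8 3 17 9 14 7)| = 12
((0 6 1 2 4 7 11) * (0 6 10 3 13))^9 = (0 10 3 13)(1 7)(2 11)(4 6)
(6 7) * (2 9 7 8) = (2 9 7 6 8) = [0, 1, 9, 3, 4, 5, 8, 6, 2, 7]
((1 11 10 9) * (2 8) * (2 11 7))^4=((1 7 2 8 11 10 9))^4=(1 11 7 10 2 9 8)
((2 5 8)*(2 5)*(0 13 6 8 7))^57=(0 8)(5 13)(6 7)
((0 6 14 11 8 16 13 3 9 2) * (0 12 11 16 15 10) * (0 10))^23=((0 6 14 16 13 3 9 2 12 11 8 15))^23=(0 15 8 11 12 2 9 3 13 16 14 6)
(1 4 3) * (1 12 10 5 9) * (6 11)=(1 4 3 12 10 5 9)(6 11)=[0, 4, 2, 12, 3, 9, 11, 7, 8, 1, 5, 6, 10]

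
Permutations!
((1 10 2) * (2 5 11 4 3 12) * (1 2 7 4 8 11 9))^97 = ((1 10 5 9)(3 12 7 4)(8 11))^97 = (1 10 5 9)(3 12 7 4)(8 11)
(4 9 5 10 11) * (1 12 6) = (1 12 6)(4 9 5 10 11) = [0, 12, 2, 3, 9, 10, 1, 7, 8, 5, 11, 4, 6]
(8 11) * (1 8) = (1 8 11) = [0, 8, 2, 3, 4, 5, 6, 7, 11, 9, 10, 1]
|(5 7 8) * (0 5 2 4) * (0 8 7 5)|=3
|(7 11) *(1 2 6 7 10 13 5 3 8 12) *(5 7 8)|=|(1 2 6 8 12)(3 5)(7 11 10 13)|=20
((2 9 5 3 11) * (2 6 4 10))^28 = (2 11)(3 10)(4 5)(6 9)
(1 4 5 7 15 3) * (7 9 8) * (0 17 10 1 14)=(0 17 10 1 4 5 9 8 7 15 3 14)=[17, 4, 2, 14, 5, 9, 6, 15, 7, 8, 1, 11, 12, 13, 0, 3, 16, 10]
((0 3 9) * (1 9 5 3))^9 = (9)(3 5)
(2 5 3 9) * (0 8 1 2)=(0 8 1 2 5 3 9)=[8, 2, 5, 9, 4, 3, 6, 7, 1, 0]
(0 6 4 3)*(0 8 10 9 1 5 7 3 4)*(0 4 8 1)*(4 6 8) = [8, 5, 2, 1, 4, 7, 6, 3, 10, 0, 9] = (0 8 10 9)(1 5 7 3)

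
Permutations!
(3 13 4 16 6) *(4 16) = (3 13 16 6) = [0, 1, 2, 13, 4, 5, 3, 7, 8, 9, 10, 11, 12, 16, 14, 15, 6]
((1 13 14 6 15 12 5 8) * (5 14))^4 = (15)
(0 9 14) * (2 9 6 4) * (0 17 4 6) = (2 9 14 17 4) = [0, 1, 9, 3, 2, 5, 6, 7, 8, 14, 10, 11, 12, 13, 17, 15, 16, 4]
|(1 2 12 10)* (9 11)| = 4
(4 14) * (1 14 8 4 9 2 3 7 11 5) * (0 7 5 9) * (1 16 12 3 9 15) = [7, 14, 9, 5, 8, 16, 6, 11, 4, 2, 10, 15, 3, 13, 0, 1, 12] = (0 7 11 15 1 14)(2 9)(3 5 16 12)(4 8)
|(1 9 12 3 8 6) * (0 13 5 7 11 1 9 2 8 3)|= 11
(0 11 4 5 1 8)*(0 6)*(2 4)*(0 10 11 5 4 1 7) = (0 5 7)(1 8 6 10 11 2) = [5, 8, 1, 3, 4, 7, 10, 0, 6, 9, 11, 2]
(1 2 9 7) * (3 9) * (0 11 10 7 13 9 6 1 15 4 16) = (0 11 10 7 15 4 16)(1 2 3 6)(9 13) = [11, 2, 3, 6, 16, 5, 1, 15, 8, 13, 7, 10, 12, 9, 14, 4, 0]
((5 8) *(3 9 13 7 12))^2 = ((3 9 13 7 12)(5 8))^2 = (3 13 12 9 7)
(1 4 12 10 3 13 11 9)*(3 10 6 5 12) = [0, 4, 2, 13, 3, 12, 5, 7, 8, 1, 10, 9, 6, 11] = (1 4 3 13 11 9)(5 12 6)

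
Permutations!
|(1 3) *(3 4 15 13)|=|(1 4 15 13 3)|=5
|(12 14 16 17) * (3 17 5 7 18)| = |(3 17 12 14 16 5 7 18)| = 8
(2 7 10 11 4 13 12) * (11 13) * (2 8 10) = (2 7)(4 11)(8 10 13 12) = [0, 1, 7, 3, 11, 5, 6, 2, 10, 9, 13, 4, 8, 12]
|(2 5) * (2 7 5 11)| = |(2 11)(5 7)| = 2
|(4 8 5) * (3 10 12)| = |(3 10 12)(4 8 5)| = 3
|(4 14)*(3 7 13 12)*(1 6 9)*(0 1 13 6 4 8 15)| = 6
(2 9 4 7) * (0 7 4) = (0 7 2 9) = [7, 1, 9, 3, 4, 5, 6, 2, 8, 0]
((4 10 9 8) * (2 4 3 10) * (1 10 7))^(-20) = ((1 10 9 8 3 7)(2 4))^(-20) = (1 3 9)(7 8 10)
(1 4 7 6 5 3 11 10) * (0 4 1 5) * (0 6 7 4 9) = (0 9)(3 11 10 5) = [9, 1, 2, 11, 4, 3, 6, 7, 8, 0, 5, 10]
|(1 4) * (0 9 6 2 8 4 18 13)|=9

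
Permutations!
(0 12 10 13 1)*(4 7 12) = (0 4 7 12 10 13 1) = [4, 0, 2, 3, 7, 5, 6, 12, 8, 9, 13, 11, 10, 1]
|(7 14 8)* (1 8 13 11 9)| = |(1 8 7 14 13 11 9)| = 7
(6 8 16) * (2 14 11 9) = (2 14 11 9)(6 8 16) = [0, 1, 14, 3, 4, 5, 8, 7, 16, 2, 10, 9, 12, 13, 11, 15, 6]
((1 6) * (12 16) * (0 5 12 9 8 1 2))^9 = ((0 5 12 16 9 8 1 6 2))^9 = (16)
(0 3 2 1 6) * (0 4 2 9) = (0 3 9)(1 6 4 2) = [3, 6, 1, 9, 2, 5, 4, 7, 8, 0]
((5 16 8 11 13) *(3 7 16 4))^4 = (3 11)(4 8)(5 16)(7 13)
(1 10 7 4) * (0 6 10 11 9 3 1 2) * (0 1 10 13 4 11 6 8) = (0 8)(1 6 13 4 2)(3 10 7 11 9) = [8, 6, 1, 10, 2, 5, 13, 11, 0, 3, 7, 9, 12, 4]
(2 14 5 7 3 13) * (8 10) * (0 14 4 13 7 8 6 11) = (0 14 5 8 10 6 11)(2 4 13)(3 7) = [14, 1, 4, 7, 13, 8, 11, 3, 10, 9, 6, 0, 12, 2, 5]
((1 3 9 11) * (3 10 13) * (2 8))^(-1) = ((1 10 13 3 9 11)(2 8))^(-1) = (1 11 9 3 13 10)(2 8)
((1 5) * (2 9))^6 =((1 5)(2 9))^6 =(9)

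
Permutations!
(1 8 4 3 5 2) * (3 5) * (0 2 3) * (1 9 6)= (0 2 9 6 1 8 4 5 3)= [2, 8, 9, 0, 5, 3, 1, 7, 4, 6]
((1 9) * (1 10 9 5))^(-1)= ((1 5)(9 10))^(-1)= (1 5)(9 10)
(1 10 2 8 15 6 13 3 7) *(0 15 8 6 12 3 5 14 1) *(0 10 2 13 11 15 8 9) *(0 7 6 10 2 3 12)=(0 8 9 7 2 10 13 5 14 1 3 6 11 15)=[8, 3, 10, 6, 4, 14, 11, 2, 9, 7, 13, 15, 12, 5, 1, 0]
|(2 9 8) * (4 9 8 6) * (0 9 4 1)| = |(0 9 6 1)(2 8)| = 4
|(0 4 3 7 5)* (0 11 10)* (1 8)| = |(0 4 3 7 5 11 10)(1 8)| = 14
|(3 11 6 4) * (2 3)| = 5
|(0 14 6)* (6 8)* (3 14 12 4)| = 7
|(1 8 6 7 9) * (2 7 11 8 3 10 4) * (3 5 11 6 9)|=5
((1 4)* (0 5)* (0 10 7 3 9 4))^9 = (0 5 10 7 3 9 4 1)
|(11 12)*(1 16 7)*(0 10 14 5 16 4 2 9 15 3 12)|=|(0 10 14 5 16 7 1 4 2 9 15 3 12 11)|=14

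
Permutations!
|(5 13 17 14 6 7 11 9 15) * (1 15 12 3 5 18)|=|(1 15 18)(3 5 13 17 14 6 7 11 9 12)|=30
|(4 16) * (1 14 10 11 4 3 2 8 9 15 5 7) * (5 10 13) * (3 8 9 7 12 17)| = |(1 14 13 5 12 17 3 2 9 15 10 11 4 16 8 7)| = 16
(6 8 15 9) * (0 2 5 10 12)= (0 2 5 10 12)(6 8 15 9)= [2, 1, 5, 3, 4, 10, 8, 7, 15, 6, 12, 11, 0, 13, 14, 9]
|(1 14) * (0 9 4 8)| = |(0 9 4 8)(1 14)| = 4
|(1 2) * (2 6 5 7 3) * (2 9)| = |(1 6 5 7 3 9 2)| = 7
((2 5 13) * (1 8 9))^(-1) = ((1 8 9)(2 5 13))^(-1) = (1 9 8)(2 13 5)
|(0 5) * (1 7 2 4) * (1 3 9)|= |(0 5)(1 7 2 4 3 9)|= 6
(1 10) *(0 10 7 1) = (0 10)(1 7) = [10, 7, 2, 3, 4, 5, 6, 1, 8, 9, 0]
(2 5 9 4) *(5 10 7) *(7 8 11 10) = (2 7 5 9 4)(8 11 10) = [0, 1, 7, 3, 2, 9, 6, 5, 11, 4, 8, 10]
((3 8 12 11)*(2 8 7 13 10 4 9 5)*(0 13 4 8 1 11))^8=(0 8 13 12 10)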